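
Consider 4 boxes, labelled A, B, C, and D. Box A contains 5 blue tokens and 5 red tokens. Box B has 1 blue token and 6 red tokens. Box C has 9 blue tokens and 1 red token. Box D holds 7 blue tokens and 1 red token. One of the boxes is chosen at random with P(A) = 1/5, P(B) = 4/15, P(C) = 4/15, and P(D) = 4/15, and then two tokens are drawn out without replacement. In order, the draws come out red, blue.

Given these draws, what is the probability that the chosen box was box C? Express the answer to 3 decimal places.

Under each hypothesis, the probability of the observed sequence is: P(data | box A) = (5/10)(5/9) = 0.27778; P(data | box B) = (6/7)(1/6) = 0.14286; P(data | box C) = (1/10)(9/9) = 0.1; P(data | box D) = (1/8)(7/7) = 0.125.
The prior-weighted likelihoods are 1/5 · 0.27778 = 0.055556, 4/15 · 0.14286 = 0.038095, 4/15 · 0.1 = 0.026667, 4/15 · 0.125 = 0.033333; summing to 0.15365.
By Bayes' rule, P(box C | data) = (0.026667) / (0.15365) = 0.17355.

0.174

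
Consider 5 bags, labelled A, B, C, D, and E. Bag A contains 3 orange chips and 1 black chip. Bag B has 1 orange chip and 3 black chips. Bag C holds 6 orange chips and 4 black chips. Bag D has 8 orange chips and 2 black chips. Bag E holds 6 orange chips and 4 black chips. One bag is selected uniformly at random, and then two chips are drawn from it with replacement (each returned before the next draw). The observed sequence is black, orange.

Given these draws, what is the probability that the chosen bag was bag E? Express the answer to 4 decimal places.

0.2365

Compute the likelihood of the observed sequence for each case: P(data | bag A) = (1/4)(3/4) = 3/16; P(data | bag B) = (3/4)(1/4) = 3/16; P(data | bag C) = (4/10)(6/10) = 6/25; P(data | bag D) = (2/10)(8/10) = 4/25; P(data | bag E) = (4/10)(6/10) = 6/25.
Multiplying each by its prior: 1/5 · 3/16 = 3/80, 1/5 · 3/16 = 3/80, 1/5 · 6/25 = 6/125, 1/5 · 4/25 = 4/125, 1/5 · 6/25 = 6/125; with total 203/1000.
Hence P(bag E | data) = (6/125) / (203/1000) = 48/203.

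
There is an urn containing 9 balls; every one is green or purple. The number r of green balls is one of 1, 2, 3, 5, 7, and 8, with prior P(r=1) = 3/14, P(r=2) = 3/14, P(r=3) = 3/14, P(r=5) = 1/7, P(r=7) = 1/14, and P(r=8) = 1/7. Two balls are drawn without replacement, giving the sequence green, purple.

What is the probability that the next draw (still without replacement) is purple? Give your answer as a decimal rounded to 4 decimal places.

0.6195

Compute the likelihood of the observed sequence for each case: P(data | r = 1) = (1/9)(8/8) = 1/9; P(data | r = 2) = (2/9)(7/8) = 7/36; P(data | r = 3) = (3/9)(6/8) = 1/4; P(data | r = 5) = (5/9)(4/8) = 5/18; P(data | r = 7) = (7/9)(2/8) = 7/36; P(data | r = 8) = (8/9)(1/8) = 1/9.
Multiplying each by its prior: 3/14 · 1/9 = 1/42, 3/14 · 7/36 = 1/24, 3/14 · 1/4 = 3/56, 1/7 · 5/18 = 5/126, 1/14 · 7/36 = 1/72, 1/7 · 1/9 = 1/63; summing to 95/504.
Normalising, the posterior is P(r = 1 | data) = 12/95, P(r = 2 | data) = 21/95, P(r = 3 | data) = 27/95, P(r = 5 | data) = 4/19, P(r = 7 | data) = 7/95, P(r = 8 | data) = 8/95.
So P(purple next | data) = Σ P(purple next | H) P(H | data) = (1)(12/95) + (6/7)(21/95) + (5/7)(27/95) + (3/7)(4/19) + (1/7)(7/95) + (0)(8/95) = 412/665.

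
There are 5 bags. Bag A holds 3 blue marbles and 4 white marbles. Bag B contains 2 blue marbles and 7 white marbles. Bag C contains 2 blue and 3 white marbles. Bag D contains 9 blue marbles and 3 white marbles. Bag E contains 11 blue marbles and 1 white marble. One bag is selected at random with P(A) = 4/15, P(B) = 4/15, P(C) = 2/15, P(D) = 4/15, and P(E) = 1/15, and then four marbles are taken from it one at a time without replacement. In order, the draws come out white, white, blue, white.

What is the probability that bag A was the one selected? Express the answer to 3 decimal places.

Under each hypothesis, the probability of the observed sequence is: P(data | bag A) = (4/7)(3/6)(3/5)(2/4) = 0.085714; P(data | bag B) = (7/9)(6/8)(2/7)(5/6) = 0.13889; P(data | bag C) = (3/5)(2/4)(2/3)(1/2) = 0.1; P(data | bag D) = (3/12)(2/11)(9/10)(1/9) = 0.0045455; P(data | bag E) = (1/12)(0/11) = 0.
Multiplying each by its prior: 4/15 · 0.085714 = 0.022857, 4/15 · 0.13889 = 0.037037, 2/15 · 0.1 = 0.013333, 4/15 · 0.0045455 = 0.0012121, 1/15 · 0 = 0; with total 0.07444.
Therefore the posterior P(bag A | data) = (0.022857) / (0.07444) = 0.30706.

0.307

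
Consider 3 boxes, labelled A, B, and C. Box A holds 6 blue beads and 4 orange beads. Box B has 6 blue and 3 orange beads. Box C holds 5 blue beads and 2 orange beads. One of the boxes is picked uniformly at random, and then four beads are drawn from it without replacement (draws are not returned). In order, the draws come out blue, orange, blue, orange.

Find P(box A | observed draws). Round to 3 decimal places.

0.400

Compute the likelihood of the observed sequence for each case: P(data | box A) = (6/10)(4/9)(5/8)(3/7) = 1/14; P(data | box B) = (6/9)(3/8)(5/7)(2/6) = 5/84; P(data | box C) = (5/7)(2/6)(4/5)(1/4) = 1/21.
Multiplying each by its prior: 1/3 · 1/14 = 1/42, 1/3 · 5/84 = 5/252, 1/3 · 1/21 = 1/63; summing to 5/84.
Hence P(box A | data) = (1/42) / (5/84) = 2/5.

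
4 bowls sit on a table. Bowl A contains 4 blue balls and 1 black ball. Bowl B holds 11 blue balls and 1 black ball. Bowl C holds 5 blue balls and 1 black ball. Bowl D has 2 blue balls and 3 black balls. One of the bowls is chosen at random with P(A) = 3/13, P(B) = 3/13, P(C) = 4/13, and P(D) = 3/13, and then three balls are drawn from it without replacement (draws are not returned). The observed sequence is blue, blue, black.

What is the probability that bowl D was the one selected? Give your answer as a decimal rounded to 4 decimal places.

Compute the likelihood of the observed sequence for each case: P(data | bowl A) = (4/5)(3/4)(1/3) = 1/5; P(data | bowl B) = (11/12)(10/11)(1/10) = 1/12; P(data | bowl C) = (5/6)(4/5)(1/4) = 1/6; P(data | bowl D) = (2/5)(1/4)(3/3) = 1/10.
Multiplying each by its prior: 3/13 · 1/5 = 3/65, 3/13 · 1/12 = 1/52, 4/13 · 1/6 = 2/39, 3/13 · 1/10 = 3/130; with total 109/780.
Hence P(bowl D | data) = (3/130) / (109/780) = 18/109.

0.1651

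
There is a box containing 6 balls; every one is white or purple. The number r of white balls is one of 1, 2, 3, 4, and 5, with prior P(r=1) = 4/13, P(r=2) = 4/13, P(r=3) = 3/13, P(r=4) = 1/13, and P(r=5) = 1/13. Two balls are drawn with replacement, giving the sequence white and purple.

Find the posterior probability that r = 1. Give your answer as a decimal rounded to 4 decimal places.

The likelihood of the observed sequence under each hypothesis: P(data | r = 1) = (1/6)(5/6) = 5/36; P(data | r = 2) = (2/6)(4/6) = 2/9; P(data | r = 3) = (3/6)(3/6) = 1/4; P(data | r = 4) = (4/6)(2/6) = 2/9; P(data | r = 5) = (5/6)(1/6) = 5/36.
Multiplying each by its prior: 4/13 · 5/36 = 5/117, 4/13 · 2/9 = 8/117, 3/13 · 1/4 = 3/52, 1/13 · 2/9 = 2/117, 1/13 · 5/36 = 5/468; with total 23/117.
Hence P(r = 1 | data) = (5/117) / (23/117) = 5/23.

0.2174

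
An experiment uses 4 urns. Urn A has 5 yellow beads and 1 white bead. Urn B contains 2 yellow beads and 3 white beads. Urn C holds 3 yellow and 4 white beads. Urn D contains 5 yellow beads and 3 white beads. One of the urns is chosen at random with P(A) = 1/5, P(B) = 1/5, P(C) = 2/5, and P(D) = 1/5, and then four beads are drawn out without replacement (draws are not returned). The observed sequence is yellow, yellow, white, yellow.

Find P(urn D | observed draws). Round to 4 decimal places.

The likelihood of the observed sequence under each hypothesis: P(data | urn A) = (5/6)(4/5)(1/4)(3/3) = 0.16667; P(data | urn B) = (2/5)(1/4)(3/3)(0/2) = 0; P(data | urn C) = (3/7)(2/6)(4/5)(1/4) = 0.028571; P(data | urn D) = (5/8)(4/7)(3/6)(3/5) = 0.10714.
Multiplying each by its prior: 1/5 · 0.16667 = 0.033333, 1/5 · 0 = 0, 2/5 · 0.028571 = 0.011429, 1/5 · 0.10714 = 0.021429; with total 0.06619.
By Bayes' rule, P(urn D | data) = (0.021429) / (0.06619) = 0.32374.

0.3237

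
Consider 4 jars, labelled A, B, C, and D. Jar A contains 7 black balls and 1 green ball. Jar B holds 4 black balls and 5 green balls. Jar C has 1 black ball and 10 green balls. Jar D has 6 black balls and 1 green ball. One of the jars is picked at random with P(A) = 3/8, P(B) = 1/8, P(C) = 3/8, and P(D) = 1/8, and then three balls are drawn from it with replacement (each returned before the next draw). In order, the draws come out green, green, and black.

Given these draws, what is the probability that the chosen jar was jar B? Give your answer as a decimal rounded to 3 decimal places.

Compute the likelihood of the observed sequence for each case: P(data | jar A) = (1/8)(1/8)(7/8) = 0.013672; P(data | jar B) = (5/9)(5/9)(4/9) = 0.13717; P(data | jar C) = (10/11)(10/11)(1/11) = 0.075131; P(data | jar D) = (1/7)(1/7)(6/7) = 0.017493.
Weighting by the prior gives 3/8 · 0.013672 = 0.005127, 1/8 · 0.13717 = 0.017147, 3/8 · 0.075131 = 0.028174, 1/8 · 0.017493 = 0.0021866; these sum to 0.052635.
Therefore the posterior P(jar B | data) = (0.017147) / (0.052635) = 0.32577.

0.326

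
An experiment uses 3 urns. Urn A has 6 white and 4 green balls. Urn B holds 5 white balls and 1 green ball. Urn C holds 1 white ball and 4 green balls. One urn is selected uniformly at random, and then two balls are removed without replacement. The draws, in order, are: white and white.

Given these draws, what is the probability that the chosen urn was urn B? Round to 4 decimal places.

0.6667

The likelihood of the observed sequence under each hypothesis: P(data | urn A) = (6/10)(5/9) = 1/3; P(data | urn B) = (5/6)(4/5) = 2/3; P(data | urn C) = (1/5)(0/4) = 0.
The prior-weighted likelihoods are 1/3 · 1/3 = 1/9, 1/3 · 2/3 = 2/9, 1/3 · 0 = 0; these sum to 1/3.
By Bayes' rule, P(urn B | data) = (2/9) / (1/3) = 2/3.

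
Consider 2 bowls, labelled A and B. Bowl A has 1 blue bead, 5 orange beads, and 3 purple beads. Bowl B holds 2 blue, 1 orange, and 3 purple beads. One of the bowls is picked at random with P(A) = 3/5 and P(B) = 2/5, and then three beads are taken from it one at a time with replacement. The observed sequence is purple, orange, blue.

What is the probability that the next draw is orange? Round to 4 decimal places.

The likelihood of the observed sequence under each hypothesis: P(data | bowl A) = (3/9)(5/9)(1/9) = 5/243; P(data | bowl B) = (3/6)(1/6)(2/6) = 1/36.
The prior-weighted likelihoods are 3/5 · 5/243 = 1/81, 2/5 · 1/36 = 1/90; with total 19/810.
The posterior is then P(bowl A | data) = 10/19, P(bowl B | data) = 9/19.
Averaging over the posterior, P(orange next | data) = (5/9)(10/19) + (1/6)(9/19) = 127/342.

0.3713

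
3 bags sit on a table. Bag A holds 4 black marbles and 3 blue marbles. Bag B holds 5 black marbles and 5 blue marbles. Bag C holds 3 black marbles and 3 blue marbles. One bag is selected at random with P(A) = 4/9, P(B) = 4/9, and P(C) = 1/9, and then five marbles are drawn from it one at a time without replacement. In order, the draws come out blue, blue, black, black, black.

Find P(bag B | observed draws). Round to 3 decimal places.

0.363

For each hypothesis, P(data | H) works out to: P(data | bag A) = (3/7)(2/6)(4/5)(3/4)(2/3) = 0.057143; P(data | bag B) = (5/10)(4/9)(5/8)(4/7)(3/6) = 0.039683; P(data | bag C) = (3/6)(2/5)(3/4)(2/3)(1/2) = 0.05.
Multiplying each by its prior: 4/9 · 0.057143 = 0.025397, 4/9 · 0.039683 = 0.017637, 1/9 · 0.05 = 0.0055556; these sum to 0.048589.
By Bayes' rule, P(bag B | data) = (0.017637) / (0.048589) = 0.36298.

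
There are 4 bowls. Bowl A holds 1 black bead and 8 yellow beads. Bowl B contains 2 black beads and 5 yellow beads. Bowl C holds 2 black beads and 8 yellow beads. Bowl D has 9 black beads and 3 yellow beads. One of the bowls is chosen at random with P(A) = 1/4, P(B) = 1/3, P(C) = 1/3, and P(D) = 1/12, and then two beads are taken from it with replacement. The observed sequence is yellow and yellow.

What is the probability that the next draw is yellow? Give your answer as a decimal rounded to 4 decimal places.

0.8002

The likelihood of the observed sequence under each hypothesis: P(data | bowl A) = (8/9)(8/9) = 0.79012; P(data | bowl B) = (5/7)(5/7) = 0.5102; P(data | bowl C) = (8/10)(8/10) = 0.64; P(data | bowl D) = (3/12)(3/12) = 0.0625.
Weighting by the prior gives 1/4 · 0.79012 = 0.19753, 1/3 · 0.5102 = 0.17007, 1/3 · 0.64 = 0.21333, 1/12 · 0.0625 = 0.0052083; summing to 0.58614.
Normalising, the posterior is P(bowl A | data) = 0.337, P(bowl B | data) = 0.29015, P(bowl C | data) = 0.36396, P(bowl D | data) = 0.0088858.
So P(yellow next | data) = Σ P(yellow next | H) P(H | data) = (8/9)(0.337) + (5/7)(0.29015) + (4/5)(0.36396) + (1/4)(0.0088858) = 0.8002.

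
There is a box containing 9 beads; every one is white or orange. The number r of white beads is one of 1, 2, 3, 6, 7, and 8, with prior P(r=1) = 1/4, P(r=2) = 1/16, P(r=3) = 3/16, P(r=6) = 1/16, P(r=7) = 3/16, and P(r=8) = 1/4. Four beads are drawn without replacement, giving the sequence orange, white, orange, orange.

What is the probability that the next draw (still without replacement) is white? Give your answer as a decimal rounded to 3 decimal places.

For each hypothesis, P(data | H) works out to: P(data | r = 1) = (8/9)(1/8)(7/7)(6/6) = 0.11111; P(data | r = 2) = (7/9)(2/8)(6/7)(5/6) = 0.13889; P(data | r = 3) = (6/9)(3/8)(5/7)(4/6) = 0.11905; P(data | r = 6) = (3/9)(6/8)(2/7)(1/6) = 0.011905; P(data | r = 7) = (2/9)(7/8)(1/7)(0/6) = 0; P(data | r = 8) = (1/9)(8/8)(0/7) = 0.
The prior-weighted likelihoods are 1/4 · 0.11111 = 0.027778, 1/16 · 0.13889 = 0.0086806, 3/16 · 0.11905 = 0.022321, 1/16 · 0.011905 = 0.00074405, 3/16 · 0 = 0, 1/4 · 0 = 0; with total 0.059524.
Normalising, the posterior is P(r = 1 | data) = 0.46667, P(r = 2 | data) = 0.14583, P(r = 3 | data) = 0.375, P(r = 6 | data) = 0.0125, P(r = 7 | data) = 0, P(r = 8 | data) = 0.
So P(white next | data) = Σ P(white next | H) P(H | data) = (0)(0.46667) + (1/5)(0.14583) + (2/5)(0.375) + (1)(0.0125) = 0.19167.

0.192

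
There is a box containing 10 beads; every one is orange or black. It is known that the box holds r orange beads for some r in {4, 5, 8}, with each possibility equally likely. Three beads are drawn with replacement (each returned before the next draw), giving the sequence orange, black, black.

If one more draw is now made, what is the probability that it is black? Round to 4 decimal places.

The likelihood of the observed sequence under each hypothesis: P(data | r = 4) = (4/10)(6/10)(6/10) = 0.144; P(data | r = 5) = (5/10)(5/10)(5/10) = 0.125; P(data | r = 8) = (8/10)(2/10)(2/10) = 0.032.
Weighting by the prior gives 1/3 · 0.144 = 0.048, 1/3 · 0.125 = 0.041667, 1/3 · 0.032 = 0.010667; these sum to 0.10033.
Normalising, the posterior is P(r = 4 | data) = 0.47841, P(r = 5 | data) = 0.41528, P(r = 8 | data) = 0.10631.
Averaging over the posterior, P(black next | data) = (3/5)(0.47841) + (1/2)(0.41528) + (1/5)(0.10631) = 0.51595.

0.5159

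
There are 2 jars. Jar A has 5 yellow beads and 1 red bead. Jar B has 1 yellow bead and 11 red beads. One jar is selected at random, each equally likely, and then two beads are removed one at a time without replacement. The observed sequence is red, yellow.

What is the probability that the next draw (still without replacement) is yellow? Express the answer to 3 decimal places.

0.667

Compute the likelihood of the observed sequence for each case: P(data | jar A) = (1/6)(5/5) = 1/6; P(data | jar B) = (11/12)(1/11) = 1/12.
Weighting by the prior gives 1/2 · 1/6 = 1/12, 1/2 · 1/12 = 1/24; with total 1/8.
Normalising, the posterior is P(jar A | data) = 2/3, P(jar B | data) = 1/3.
So P(yellow next | data) = Σ P(yellow next | H) P(H | data) = (1)(2/3) + (0)(1/3) = 2/3.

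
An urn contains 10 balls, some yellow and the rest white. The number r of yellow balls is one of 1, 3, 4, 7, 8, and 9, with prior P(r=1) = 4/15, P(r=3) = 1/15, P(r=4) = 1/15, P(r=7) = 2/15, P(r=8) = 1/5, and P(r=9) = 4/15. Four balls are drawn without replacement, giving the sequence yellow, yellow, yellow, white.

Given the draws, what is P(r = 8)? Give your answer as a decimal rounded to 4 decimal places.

0.3680

Compute the likelihood of the observed sequence for each case: P(data | r = 1) = (1/10)(0/9) = 0; P(data | r = 3) = (3/10)(2/9)(1/8)(7/7) = 0.0083333; P(data | r = 4) = (4/10)(3/9)(2/8)(6/7) = 0.028571; P(data | r = 7) = (7/10)(6/9)(5/8)(3/7) = 0.125; P(data | r = 8) = (8/10)(7/9)(6/8)(2/7) = 0.13333; P(data | r = 9) = (9/10)(8/9)(7/8)(1/7) = 0.1.
Weighting by the prior gives 4/15 · 0 = 0, 1/15 · 0.0083333 = 0.00055556, 1/15 · 0.028571 = 0.0019048, 2/15 · 0.125 = 0.016667, 1/5 · 0.13333 = 0.026667, 4/15 · 0.1 = 0.026667; with total 0.07246.
So P(r = 8 | data) = (0.026667) / (0.07246) = 0.36802.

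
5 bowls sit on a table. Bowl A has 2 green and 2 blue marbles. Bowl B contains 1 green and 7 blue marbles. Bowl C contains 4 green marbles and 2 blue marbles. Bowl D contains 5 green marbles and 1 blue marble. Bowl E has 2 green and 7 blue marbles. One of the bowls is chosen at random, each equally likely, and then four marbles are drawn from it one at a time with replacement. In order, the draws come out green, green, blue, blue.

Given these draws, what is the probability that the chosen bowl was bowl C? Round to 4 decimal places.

Compute the likelihood of the observed sequence for each case: P(data | bowl A) = (2/4)(2/4)(2/4)(2/4) = 0.0625; P(data | bowl B) = (1/8)(1/8)(7/8)(7/8) = 0.011963; P(data | bowl C) = (4/6)(4/6)(2/6)(2/6) = 0.049383; P(data | bowl D) = (5/6)(5/6)(1/6)(1/6) = 0.01929; P(data | bowl E) = (2/9)(2/9)(7/9)(7/9) = 0.029873.
Weighting by the prior gives 1/5 · 0.0625 = 0.0125, 1/5 · 0.011963 = 0.0023926, 1/5 · 0.049383 = 0.0098765, 1/5 · 0.01929 = 0.003858, 1/5 · 0.029873 = 0.0059747; summing to 0.034602.
Hence P(bowl C | data) = (0.0098765) / (0.034602) = 0.28543.

0.2854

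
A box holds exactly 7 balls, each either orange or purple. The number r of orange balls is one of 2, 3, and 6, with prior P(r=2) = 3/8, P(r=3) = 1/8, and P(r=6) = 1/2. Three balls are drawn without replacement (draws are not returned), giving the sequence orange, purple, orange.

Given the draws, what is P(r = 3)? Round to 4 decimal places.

0.1379

Under each hypothesis, the probability of the observed sequence is: P(data | r = 2) = (2/7)(5/6)(1/5) = 1/21; P(data | r = 3) = (3/7)(4/6)(2/5) = 4/35; P(data | r = 6) = (6/7)(1/6)(5/5) = 1/7.
The prior-weighted likelihoods are 3/8 · 1/21 = 1/56, 1/8 · 4/35 = 1/70, 1/2 · 1/7 = 1/14; with total 29/280.
Hence P(r = 3 | data) = (1/70) / (29/280) = 4/29.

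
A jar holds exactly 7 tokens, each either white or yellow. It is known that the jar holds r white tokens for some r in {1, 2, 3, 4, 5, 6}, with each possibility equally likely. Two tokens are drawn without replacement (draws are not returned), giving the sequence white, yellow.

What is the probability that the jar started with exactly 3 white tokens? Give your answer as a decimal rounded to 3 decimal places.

The likelihood of the observed sequence under each hypothesis: P(data | r = 1) = (1/7)(6/6) = 1/7; P(data | r = 2) = (2/7)(5/6) = 5/21; P(data | r = 3) = (3/7)(4/6) = 2/7; P(data | r = 4) = (4/7)(3/6) = 2/7; P(data | r = 5) = (5/7)(2/6) = 5/21; P(data | r = 6) = (6/7)(1/6) = 1/7.
Weighting by the prior gives 1/6 · 1/7 = 1/42, 1/6 · 5/21 = 5/126, 1/6 · 2/7 = 1/21, 1/6 · 2/7 = 1/21, 1/6 · 5/21 = 5/126, 1/6 · 1/7 = 1/42; summing to 2/9.
Therefore the posterior P(r = 3 | data) = (1/21) / (2/9) = 3/14.

0.214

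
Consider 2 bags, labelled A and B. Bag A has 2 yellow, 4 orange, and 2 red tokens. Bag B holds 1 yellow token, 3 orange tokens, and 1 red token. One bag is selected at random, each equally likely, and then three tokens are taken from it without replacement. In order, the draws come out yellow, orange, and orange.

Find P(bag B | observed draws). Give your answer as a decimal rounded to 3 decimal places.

0.583

The likelihood of the observed sequence under each hypothesis: P(data | bag A) = (2/8)(4/7)(3/6) = 1/14; P(data | bag B) = (1/5)(3/4)(2/3) = 1/10.
Multiplying each by its prior: 1/2 · 1/14 = 1/28, 1/2 · 1/10 = 1/20; these sum to 3/35.
Therefore the posterior P(bag B | data) = (1/20) / (3/35) = 7/12.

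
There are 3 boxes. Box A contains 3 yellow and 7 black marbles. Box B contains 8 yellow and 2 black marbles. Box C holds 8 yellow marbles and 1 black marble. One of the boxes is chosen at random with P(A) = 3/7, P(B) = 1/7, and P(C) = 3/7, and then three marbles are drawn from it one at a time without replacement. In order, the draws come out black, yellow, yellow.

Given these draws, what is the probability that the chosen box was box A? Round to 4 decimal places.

The likelihood of the observed sequence under each hypothesis: P(data | box A) = (7/10)(3/9)(2/8) = 0.058333; P(data | box B) = (2/10)(8/9)(7/8) = 0.15556; P(data | box C) = (1/9)(8/8)(7/7) = 0.11111.
Multiplying each by its prior: 3/7 · 0.058333 = 0.025, 1/7 · 0.15556 = 0.022222, 3/7 · 0.11111 = 0.047619; summing to 0.094841.
Therefore the posterior P(box A | data) = (0.025) / (0.094841) = 0.2636.

0.2636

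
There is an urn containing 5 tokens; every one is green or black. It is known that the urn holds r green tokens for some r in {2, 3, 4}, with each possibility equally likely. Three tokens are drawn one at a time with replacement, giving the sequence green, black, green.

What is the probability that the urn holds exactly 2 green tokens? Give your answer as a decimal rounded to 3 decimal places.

0.261

For each hypothesis, P(data | H) works out to: P(data | r = 2) = (2/5)(3/5)(2/5) = 12/125; P(data | r = 3) = (3/5)(2/5)(3/5) = 18/125; P(data | r = 4) = (4/5)(1/5)(4/5) = 16/125.
Multiplying each by its prior: 1/3 · 12/125 = 4/125, 1/3 · 18/125 = 6/125, 1/3 · 16/125 = 16/375; summing to 46/375.
Therefore the posterior P(r = 2 | data) = (4/125) / (46/375) = 6/23.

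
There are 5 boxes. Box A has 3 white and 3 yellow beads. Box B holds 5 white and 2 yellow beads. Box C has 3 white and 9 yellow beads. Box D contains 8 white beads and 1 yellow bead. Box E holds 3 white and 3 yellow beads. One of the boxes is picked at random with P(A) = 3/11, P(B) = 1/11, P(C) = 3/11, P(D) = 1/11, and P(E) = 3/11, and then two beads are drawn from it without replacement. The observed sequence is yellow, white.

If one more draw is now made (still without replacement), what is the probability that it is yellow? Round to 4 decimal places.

0.5207

The likelihood of the observed sequence under each hypothesis: P(data | box A) = (3/6)(3/5) = 0.3; P(data | box B) = (2/7)(5/6) = 0.2381; P(data | box C) = (9/12)(3/11) = 0.20455; P(data | box D) = (1/9)(8/8) = 0.11111; P(data | box E) = (3/6)(3/5) = 0.3.
Weighting by the prior gives 3/11 · 0.3 = 0.081818, 1/11 · 0.2381 = 0.021645, 3/11 · 0.20455 = 0.055785, 1/11 · 0.11111 = 0.010101, 3/11 · 0.3 = 0.081818; with total 0.25117.
Normalising, the posterior is P(box A | data) = 0.32575, P(box B | data) = 0.086178, P(box C | data) = 0.2221, P(box D | data) = 0.040216, P(box E | data) = 0.32575.
Averaging over the posterior, P(yellow next | data) = (1/2)(0.32575) + (1/5)(0.086178) + (4/5)(0.2221) + (0)(0.040216) + (1/2)(0.32575) = 0.52067.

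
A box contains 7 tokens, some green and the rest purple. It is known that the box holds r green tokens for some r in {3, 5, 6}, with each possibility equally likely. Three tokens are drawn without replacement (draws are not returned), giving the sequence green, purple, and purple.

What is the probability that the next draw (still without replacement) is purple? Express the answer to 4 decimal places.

Compute the likelihood of the observed sequence for each case: P(data | r = 3) = (3/7)(4/6)(3/5) = 6/35; P(data | r = 5) = (5/7)(2/6)(1/5) = 1/21; P(data | r = 6) = (6/7)(1/6)(0/5) = 0.
Weighting by the prior gives 1/3 · 6/35 = 2/35, 1/3 · 1/21 = 1/63, 1/3 · 0 = 0; these sum to 23/315.
Dividing through by the total gives posterior P(r = 3 | data) = 18/23, P(r = 5 | data) = 5/23, P(r = 6 | data) = 0.
So P(purple next | data) = Σ P(purple next | H) P(H | data) = (1/2)(18/23) + (0)(5/23) = 9/23.

0.3913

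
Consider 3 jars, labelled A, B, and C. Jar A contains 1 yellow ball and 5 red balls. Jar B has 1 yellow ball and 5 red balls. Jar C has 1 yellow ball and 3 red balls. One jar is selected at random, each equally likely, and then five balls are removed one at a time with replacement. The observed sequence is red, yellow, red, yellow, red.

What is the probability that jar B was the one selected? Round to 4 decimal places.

The likelihood of the observed sequence under each hypothesis: P(data | jar A) = (5/6)(1/6)(5/6)(1/6)(5/6) = 0.016075; P(data | jar B) = (5/6)(1/6)(5/6)(1/6)(5/6) = 0.016075; P(data | jar C) = (3/4)(1/4)(3/4)(1/4)(3/4) = 0.026367.
Multiplying each by its prior: 1/3 · 0.016075 = 0.0053584, 1/3 · 0.016075 = 0.0053584, 1/3 · 0.026367 = 0.0087891; with total 0.019506.
So P(jar B | data) = (0.0053584) / (0.019506) = 0.27471.

0.2747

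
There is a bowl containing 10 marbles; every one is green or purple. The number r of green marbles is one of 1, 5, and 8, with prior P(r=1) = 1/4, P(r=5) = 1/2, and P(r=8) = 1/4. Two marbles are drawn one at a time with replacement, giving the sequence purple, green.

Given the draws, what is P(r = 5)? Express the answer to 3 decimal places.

0.667

For each hypothesis, P(data | H) works out to: P(data | r = 1) = (9/10)(1/10) = 9/100; P(data | r = 5) = (5/10)(5/10) = 1/4; P(data | r = 8) = (2/10)(8/10) = 4/25.
The prior-weighted likelihoods are 1/4 · 9/100 = 9/400, 1/2 · 1/4 = 1/8, 1/4 · 4/25 = 1/25; these sum to 3/16.
By Bayes' rule, P(r = 5 | data) = (1/8) / (3/16) = 2/3.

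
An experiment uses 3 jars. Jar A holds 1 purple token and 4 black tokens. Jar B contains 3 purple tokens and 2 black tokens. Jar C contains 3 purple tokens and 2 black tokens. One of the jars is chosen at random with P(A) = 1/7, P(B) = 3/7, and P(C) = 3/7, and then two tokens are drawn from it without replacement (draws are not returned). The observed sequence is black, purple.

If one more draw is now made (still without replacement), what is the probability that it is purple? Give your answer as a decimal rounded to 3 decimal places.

0.600

For each hypothesis, P(data | H) works out to: P(data | jar A) = (4/5)(1/4) = 1/5; P(data | jar B) = (2/5)(3/4) = 3/10; P(data | jar C) = (2/5)(3/4) = 3/10.
The prior-weighted likelihoods are 1/7 · 1/5 = 1/35, 3/7 · 3/10 = 9/70, 3/7 · 3/10 = 9/70; with total 2/7.
The posterior is then P(jar A | data) = 1/10, P(jar B | data) = 9/20, P(jar C | data) = 9/20.
Averaging over the posterior, P(purple next | data) = (0)(1/10) + (2/3)(9/20) + (2/3)(9/20) = 3/5.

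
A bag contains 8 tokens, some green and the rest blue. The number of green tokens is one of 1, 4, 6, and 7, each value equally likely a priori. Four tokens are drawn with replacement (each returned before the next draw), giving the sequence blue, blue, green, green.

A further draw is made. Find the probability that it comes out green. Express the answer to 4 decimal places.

Under each hypothesis, the probability of the observed sequence is: P(data | r = 1) = (7/8)(7/8)(1/8)(1/8) = 0.011963; P(data | r = 4) = (4/8)(4/8)(4/8)(4/8) = 0.0625; P(data | r = 6) = (2/8)(2/8)(6/8)(6/8) = 0.035156; P(data | r = 7) = (1/8)(1/8)(7/8)(7/8) = 0.011963.
Weighting by the prior gives 1/4 · 0.011963 = 0.0029907, 1/4 · 0.0625 = 0.015625, 1/4 · 0.035156 = 0.0087891, 1/4 · 0.011963 = 0.0029907; summing to 0.030396.
Dividing through by the total gives posterior P(r = 1 | data) = 0.098394, P(r = 4 | data) = 0.51406, P(r = 6 | data) = 0.28916, P(r = 7 | data) = 0.098394.
The predictive probability is P(green next | data) = (1/8)(0.098394) + (1/2)(0.51406) + (3/4)(0.28916) + (7/8)(0.098394) = 0.57229.

0.5723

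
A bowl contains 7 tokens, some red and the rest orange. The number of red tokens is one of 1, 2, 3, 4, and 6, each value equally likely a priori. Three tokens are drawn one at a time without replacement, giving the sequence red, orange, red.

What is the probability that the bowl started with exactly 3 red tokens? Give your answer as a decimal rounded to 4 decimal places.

0.2400

The likelihood of the observed sequence under each hypothesis: P(data | r = 1) = (1/7)(6/6)(0/5) = 0; P(data | r = 2) = (2/7)(5/6)(1/5) = 1/21; P(data | r = 3) = (3/7)(4/6)(2/5) = 4/35; P(data | r = 4) = (4/7)(3/6)(3/5) = 6/35; P(data | r = 6) = (6/7)(1/6)(5/5) = 1/7.
The prior-weighted likelihoods are 1/5 · 0 = 0, 1/5 · 1/21 = 1/105, 1/5 · 4/35 = 4/175, 1/5 · 6/35 = 6/175, 1/5 · 1/7 = 1/35; these sum to 2/21.
By Bayes' rule, P(r = 3 | data) = (4/175) / (2/21) = 6/25.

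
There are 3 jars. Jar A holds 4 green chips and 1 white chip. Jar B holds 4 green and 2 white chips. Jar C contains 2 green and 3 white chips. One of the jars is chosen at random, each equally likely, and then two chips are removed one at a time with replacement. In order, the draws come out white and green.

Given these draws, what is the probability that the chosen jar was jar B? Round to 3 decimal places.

Under each hypothesis, the probability of the observed sequence is: P(data | jar A) = (1/5)(4/5) = 4/25; P(data | jar B) = (2/6)(4/6) = 2/9; P(data | jar C) = (3/5)(2/5) = 6/25.
Weighting by the prior gives 1/3 · 4/25 = 4/75, 1/3 · 2/9 = 2/27, 1/3 · 6/25 = 2/25; with total 28/135.
By Bayes' rule, P(jar B | data) = (2/27) / (28/135) = 5/14.

0.357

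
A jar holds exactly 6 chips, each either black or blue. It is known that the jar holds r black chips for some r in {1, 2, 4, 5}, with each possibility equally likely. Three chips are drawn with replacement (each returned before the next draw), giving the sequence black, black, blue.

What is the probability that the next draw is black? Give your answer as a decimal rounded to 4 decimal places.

0.6197

For each hypothesis, P(data | H) works out to: P(data | r = 1) = (1/6)(1/6)(5/6) = 5/216; P(data | r = 2) = (2/6)(2/6)(4/6) = 2/27; P(data | r = 4) = (4/6)(4/6)(2/6) = 4/27; P(data | r = 5) = (5/6)(5/6)(1/6) = 25/216.
Weighting by the prior gives 1/4 · 5/216 = 5/864, 1/4 · 2/27 = 1/54, 1/4 · 4/27 = 1/27, 1/4 · 25/216 = 25/864; these sum to 13/144.
Normalising, the posterior is P(r = 1 | data) = 5/78, P(r = 2 | data) = 8/39, P(r = 4 | data) = 16/39, P(r = 5 | data) = 25/78.
Averaging over the posterior, P(black next | data) = (1/6)(5/78) + (1/3)(8/39) + (2/3)(16/39) + (5/6)(25/78) = 145/234.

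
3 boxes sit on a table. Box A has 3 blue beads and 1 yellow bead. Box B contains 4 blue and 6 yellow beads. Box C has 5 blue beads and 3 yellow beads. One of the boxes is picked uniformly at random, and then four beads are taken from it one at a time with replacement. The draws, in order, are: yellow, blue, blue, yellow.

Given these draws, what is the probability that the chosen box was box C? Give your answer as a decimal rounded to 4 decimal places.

0.3719

Compute the likelihood of the observed sequence for each case: P(data | box A) = (1/4)(3/4)(3/4)(1/4) = 0.035156; P(data | box B) = (6/10)(4/10)(4/10)(6/10) = 0.0576; P(data | box C) = (3/8)(5/8)(5/8)(3/8) = 0.054932.
The prior-weighted likelihoods are 1/3 · 0.035156 = 0.011719, 1/3 · 0.0576 = 0.0192, 1/3 · 0.054932 = 0.018311; summing to 0.049229.
By Bayes' rule, P(box C | data) = (0.018311) / (0.049229) = 0.37194.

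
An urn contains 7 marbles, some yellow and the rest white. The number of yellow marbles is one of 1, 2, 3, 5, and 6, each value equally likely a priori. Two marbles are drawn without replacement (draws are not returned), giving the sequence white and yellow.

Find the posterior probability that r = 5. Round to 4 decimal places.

For each hypothesis, P(data | H) works out to: P(data | r = 1) = (6/7)(1/6) = 1/7; P(data | r = 2) = (5/7)(2/6) = 5/21; P(data | r = 3) = (4/7)(3/6) = 2/7; P(data | r = 5) = (2/7)(5/6) = 5/21; P(data | r = 6) = (1/7)(6/6) = 1/7.
Multiplying each by its prior: 1/5 · 1/7 = 1/35, 1/5 · 5/21 = 1/21, 1/5 · 2/7 = 2/35, 1/5 · 5/21 = 1/21, 1/5 · 1/7 = 1/35; these sum to 22/105.
Therefore the posterior P(r = 5 | data) = (1/21) / (22/105) = 5/22.

0.2273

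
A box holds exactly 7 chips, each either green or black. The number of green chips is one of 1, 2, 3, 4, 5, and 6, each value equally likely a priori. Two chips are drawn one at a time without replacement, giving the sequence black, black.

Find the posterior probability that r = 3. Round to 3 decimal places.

For each hypothesis, P(data | H) works out to: P(data | r = 1) = (6/7)(5/6) = 5/7; P(data | r = 2) = (5/7)(4/6) = 10/21; P(data | r = 3) = (4/7)(3/6) = 2/7; P(data | r = 4) = (3/7)(2/6) = 1/7; P(data | r = 5) = (2/7)(1/6) = 1/21; P(data | r = 6) = (1/7)(0/6) = 0.
Weighting by the prior gives 1/6 · 5/7 = 5/42, 1/6 · 10/21 = 5/63, 1/6 · 2/7 = 1/21, 1/6 · 1/7 = 1/42, 1/6 · 1/21 = 1/126, 1/6 · 0 = 0; with total 5/18.
By Bayes' rule, P(r = 3 | data) = (1/21) / (5/18) = 6/35.

0.171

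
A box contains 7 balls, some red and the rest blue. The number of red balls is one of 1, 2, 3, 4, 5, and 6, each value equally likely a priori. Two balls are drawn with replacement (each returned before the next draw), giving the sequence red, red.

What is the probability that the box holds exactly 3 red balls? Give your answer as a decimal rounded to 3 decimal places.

Compute the likelihood of the observed sequence for each case: P(data | r = 1) = (1/7)(1/7) = 1/49; P(data | r = 2) = (2/7)(2/7) = 4/49; P(data | r = 3) = (3/7)(3/7) = 9/49; P(data | r = 4) = (4/7)(4/7) = 16/49; P(data | r = 5) = (5/7)(5/7) = 25/49; P(data | r = 6) = (6/7)(6/7) = 36/49.
Weighting by the prior gives 1/6 · 1/49 = 1/294, 1/6 · 4/49 = 2/147, 1/6 · 9/49 = 3/98, 1/6 · 16/49 = 8/147, 1/6 · 25/49 = 25/294, 1/6 · 36/49 = 6/49; summing to 13/42.
By Bayes' rule, P(r = 3 | data) = (3/98) / (13/42) = 9/91.

0.099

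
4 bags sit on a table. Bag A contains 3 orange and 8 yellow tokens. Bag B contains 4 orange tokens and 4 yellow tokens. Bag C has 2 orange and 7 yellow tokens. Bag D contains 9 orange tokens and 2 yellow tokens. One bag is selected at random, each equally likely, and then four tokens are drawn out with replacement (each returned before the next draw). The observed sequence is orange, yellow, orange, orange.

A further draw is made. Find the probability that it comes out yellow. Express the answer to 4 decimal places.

Under each hypothesis, the probability of the observed sequence is: P(data | bag A) = (3/11)(8/11)(3/11)(3/11) = 0.014753; P(data | bag B) = (4/8)(4/8)(4/8)(4/8) = 0.0625; P(data | bag C) = (2/9)(7/9)(2/9)(2/9) = 0.0085353; P(data | bag D) = (9/11)(2/11)(9/11)(9/11) = 0.099583.
The prior-weighted likelihoods are 1/4 · 0.014753 = 0.0036883, 1/4 · 0.0625 = 0.015625, 1/4 · 0.0085353 = 0.0021338, 1/4 · 0.099583 = 0.024896; with total 0.046343.
The posterior is then P(bag A | data) = 0.079587, P(bag B | data) = 0.33716, P(bag C | data) = 0.046044, P(bag D | data) = 0.53721.
Averaging over the posterior, P(yellow next | data) = (8/11)(0.079587) + (1/2)(0.33716) + (7/9)(0.046044) + (2/11)(0.53721) = 0.35995.

0.3599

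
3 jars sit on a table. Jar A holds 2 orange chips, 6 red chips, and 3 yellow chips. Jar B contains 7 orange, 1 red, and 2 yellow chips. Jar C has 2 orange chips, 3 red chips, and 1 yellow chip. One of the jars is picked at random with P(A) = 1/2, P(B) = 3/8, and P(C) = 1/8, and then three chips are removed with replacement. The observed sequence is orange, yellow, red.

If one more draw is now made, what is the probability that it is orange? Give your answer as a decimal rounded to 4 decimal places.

0.3278

Compute the likelihood of the observed sequence for each case: P(data | jar A) = (2/11)(3/11)(6/11) = 0.027047; P(data | jar B) = (7/10)(2/10)(1/10) = 0.014; P(data | jar C) = (2/6)(1/6)(3/6) = 0.027778.
Weighting by the prior gives 1/2 · 0.027047 = 0.013524, 3/8 · 0.014 = 0.00525, 1/8 · 0.027778 = 0.0034722; with total 0.022246.
Normalising, the posterior is P(jar A | data) = 0.60792, P(jar B | data) = 0.236, P(jar C | data) = 0.15608.
The predictive probability is P(orange next | data) = (2/11)(0.60792) + (7/10)(0.236) + (1/3)(0.15608) = 0.32776.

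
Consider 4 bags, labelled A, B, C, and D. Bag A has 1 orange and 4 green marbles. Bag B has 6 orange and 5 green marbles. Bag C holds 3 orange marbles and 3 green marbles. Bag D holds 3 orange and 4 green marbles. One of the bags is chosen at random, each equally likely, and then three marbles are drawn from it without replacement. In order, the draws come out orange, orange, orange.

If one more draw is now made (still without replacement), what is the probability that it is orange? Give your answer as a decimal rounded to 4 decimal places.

Under each hypothesis, the probability of the observed sequence is: P(data | bag A) = (1/5)(0/4) = 0; P(data | bag B) = (6/11)(5/10)(4/9) = 0.12121; P(data | bag C) = (3/6)(2/5)(1/4) = 0.05; P(data | bag D) = (3/7)(2/6)(1/5) = 0.028571.
The prior-weighted likelihoods are 1/4 · 0 = 0, 1/4 · 0.12121 = 0.030303, 1/4 · 0.05 = 0.0125, 1/4 · 0.028571 = 0.0071429; these sum to 0.049946.
Normalising, the posterior is P(bag A | data) = 0, P(bag B | data) = 0.60672, P(bag C | data) = 0.25027, P(bag D | data) = 0.14301.
Averaging over the posterior, P(orange next | data) = (3/8)(0.60672) + (0)(0.25027) + (0)(0.14301) = 0.22752.

0.2275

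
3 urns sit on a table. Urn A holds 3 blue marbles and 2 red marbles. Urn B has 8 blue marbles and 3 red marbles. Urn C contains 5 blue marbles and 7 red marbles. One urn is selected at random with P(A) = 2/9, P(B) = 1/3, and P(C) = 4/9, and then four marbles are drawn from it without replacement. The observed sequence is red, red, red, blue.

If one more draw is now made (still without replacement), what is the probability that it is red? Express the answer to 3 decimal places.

0.476

Under each hypothesis, the probability of the observed sequence is: P(data | urn A) = (2/5)(1/4)(0/3) = 0; P(data | urn B) = (3/11)(2/10)(1/9)(8/8) = 0.0060606; P(data | urn C) = (7/12)(6/11)(5/10)(5/9) = 0.088384.
The prior-weighted likelihoods are 2/9 · 0 = 0, 1/3 · 0.0060606 = 0.0020202, 4/9 · 0.088384 = 0.039282; with total 0.041302.
The posterior is then P(urn A | data) = 0, P(urn B | data) = 0.048913, P(urn C | data) = 0.95109.
So P(red next | data) = Σ P(red next | H) P(H | data) = (0)(0.048913) + (1/2)(0.95109) = 0.47554.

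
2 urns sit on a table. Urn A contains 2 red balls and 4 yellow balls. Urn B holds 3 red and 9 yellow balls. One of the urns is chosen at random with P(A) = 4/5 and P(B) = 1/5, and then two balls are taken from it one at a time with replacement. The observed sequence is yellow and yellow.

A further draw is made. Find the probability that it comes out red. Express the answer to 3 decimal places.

Under each hypothesis, the probability of the observed sequence is: P(data | urn A) = (4/6)(4/6) = 4/9; P(data | urn B) = (9/12)(9/12) = 9/16.
Multiplying each by its prior: 4/5 · 4/9 = 16/45, 1/5 · 9/16 = 9/80; summing to 337/720.
Dividing through by the total gives posterior P(urn A | data) = 0.75964, P(urn B | data) = 0.24036.
Averaging over the posterior, P(red next | data) = (1/3)(0.75964) + (1/4)(0.24036) = 0.3133.

0.313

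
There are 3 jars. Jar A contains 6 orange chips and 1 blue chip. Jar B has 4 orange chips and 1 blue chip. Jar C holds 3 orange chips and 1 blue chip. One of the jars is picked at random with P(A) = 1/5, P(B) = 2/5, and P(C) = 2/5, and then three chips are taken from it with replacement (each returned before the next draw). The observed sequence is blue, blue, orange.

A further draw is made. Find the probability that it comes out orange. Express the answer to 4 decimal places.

0.7790

The likelihood of the observed sequence under each hypothesis: P(data | jar A) = (1/7)(1/7)(6/7) = 0.017493; P(data | jar B) = (1/5)(1/5)(4/5) = 0.032; P(data | jar C) = (1/4)(1/4)(3/4) = 0.046875.
Weighting by the prior gives 1/5 · 0.017493 = 0.0034985, 2/5 · 0.032 = 0.0128, 2/5 · 0.046875 = 0.01875; summing to 0.035049.
Normalising, the posterior is P(jar A | data) = 0.09982, P(jar B | data) = 0.36521, P(jar C | data) = 0.53497.
Averaging over the posterior, P(orange next | data) = (6/7)(0.09982) + (4/5)(0.36521) + (3/4)(0.53497) = 0.77896.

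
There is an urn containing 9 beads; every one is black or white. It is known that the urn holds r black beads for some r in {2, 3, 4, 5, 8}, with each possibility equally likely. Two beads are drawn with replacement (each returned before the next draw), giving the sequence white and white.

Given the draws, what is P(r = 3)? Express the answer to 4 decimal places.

0.2835

Compute the likelihood of the observed sequence for each case: P(data | r = 2) = (7/9)(7/9) = 49/81; P(data | r = 3) = (6/9)(6/9) = 4/9; P(data | r = 4) = (5/9)(5/9) = 25/81; P(data | r = 5) = (4/9)(4/9) = 16/81; P(data | r = 8) = (1/9)(1/9) = 1/81.
Multiplying each by its prior: 1/5 · 49/81 = 49/405, 1/5 · 4/9 = 4/45, 1/5 · 25/81 = 5/81, 1/5 · 16/81 = 16/405, 1/5 · 1/81 = 1/405; these sum to 127/405.
Therefore the posterior P(r = 3 | data) = (4/45) / (127/405) = 36/127.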